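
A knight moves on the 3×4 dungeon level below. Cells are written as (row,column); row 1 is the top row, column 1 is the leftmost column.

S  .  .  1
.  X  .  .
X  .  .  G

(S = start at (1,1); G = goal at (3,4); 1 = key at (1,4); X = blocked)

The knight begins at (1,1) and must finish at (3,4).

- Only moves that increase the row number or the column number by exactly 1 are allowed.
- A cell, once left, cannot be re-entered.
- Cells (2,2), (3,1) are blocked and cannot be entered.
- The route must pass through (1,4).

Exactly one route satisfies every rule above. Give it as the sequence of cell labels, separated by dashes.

(1,1) - (1,2) - (1,3) - (1,4) - (2,4) - (3,4)

Moves only go right or down, so the column and row indices never decrease.
Route from (1,1): 3× right (reaching (1,4)), 2× down (reaching (3,4)) — 5 moves in all.
Check: all required cells visited.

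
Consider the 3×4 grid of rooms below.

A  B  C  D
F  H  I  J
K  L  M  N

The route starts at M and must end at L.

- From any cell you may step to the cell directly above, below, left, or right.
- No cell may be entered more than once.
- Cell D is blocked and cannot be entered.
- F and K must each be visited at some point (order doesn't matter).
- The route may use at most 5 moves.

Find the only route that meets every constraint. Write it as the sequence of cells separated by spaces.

Any route must reach F and K and still end at L within 5 moves, so the order of the required stops is forced.
Route from M: up 1 to I, left 2 to F, down 1 to K, right 1 to L — 5 moves in all.
Check: all required cells visited; 5 ≤ 5 moves.

M I H F K L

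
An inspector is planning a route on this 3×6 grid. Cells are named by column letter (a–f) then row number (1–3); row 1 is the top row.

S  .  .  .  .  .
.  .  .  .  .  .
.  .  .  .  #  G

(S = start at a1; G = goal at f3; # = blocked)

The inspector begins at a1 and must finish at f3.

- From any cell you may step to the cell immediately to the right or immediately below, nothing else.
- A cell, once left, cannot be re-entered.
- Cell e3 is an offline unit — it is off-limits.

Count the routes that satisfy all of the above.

6

A right/down-only route from a1 to f3 makes exactly 2 down-moves and 5 right-moves in some order.
With no other constraints that would be C(7,2) = 21 routes.
Subtract routes through each blocked cell (inclusion–exclusion for overlaps): − through e3: 15 → 6.
That gives 6 routes.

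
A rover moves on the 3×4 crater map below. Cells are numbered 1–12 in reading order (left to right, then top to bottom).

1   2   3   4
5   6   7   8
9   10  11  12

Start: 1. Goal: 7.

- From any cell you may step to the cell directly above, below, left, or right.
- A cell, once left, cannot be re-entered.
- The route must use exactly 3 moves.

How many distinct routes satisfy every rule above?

Need simple routes of exactly 3 moves from 1 to 7 (Manhattan distance 3, so 0 moves are spent on a detour and 0 undoing it).
Enumerating: 1 5 6 7 | 1 2 6 7 | 1 2 3 7.
That gives 3 routes.

3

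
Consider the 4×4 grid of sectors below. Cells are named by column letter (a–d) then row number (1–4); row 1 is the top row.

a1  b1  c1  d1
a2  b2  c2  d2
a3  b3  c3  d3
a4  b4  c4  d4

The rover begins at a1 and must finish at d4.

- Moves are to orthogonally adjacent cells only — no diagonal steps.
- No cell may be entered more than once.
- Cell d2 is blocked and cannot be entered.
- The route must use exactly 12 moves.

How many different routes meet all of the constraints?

9

Need simple routes of exactly 12 moves from a1 to d4 (Manhattan distance 6, so 3 moves are spent on a detour and 3 undoing it).
Branch systematically from the start, pruning whenever the remaining move budget drops below the Manhattan distance to d4 or differs from it in parity. Grouping the completions by first move — via a2: 3; via b1: 6 — and summing: 3 + 6 = 9.
That gives 9 routes.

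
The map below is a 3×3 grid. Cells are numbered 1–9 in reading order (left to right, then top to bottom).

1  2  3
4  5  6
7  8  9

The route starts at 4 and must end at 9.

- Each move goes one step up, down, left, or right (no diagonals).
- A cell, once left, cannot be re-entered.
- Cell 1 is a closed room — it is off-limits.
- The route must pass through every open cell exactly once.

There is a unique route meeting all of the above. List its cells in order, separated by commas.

Need to visit all 8 open cells exactly once, starting at 4 and ending at 9.
Cell 7 has only two open neighbours (4 and 8), so the path must pass straight through it: one of those is the cell it's entered from and the other is where it exits.
Route from 4: down to 7, right to 8, 2× up (reaching 2), right to 3, 2× down (reaching 9) — 7 moves in all.
Check: all 8 open cells covered.

4, 7, 8, 5, 2, 3, 6, 9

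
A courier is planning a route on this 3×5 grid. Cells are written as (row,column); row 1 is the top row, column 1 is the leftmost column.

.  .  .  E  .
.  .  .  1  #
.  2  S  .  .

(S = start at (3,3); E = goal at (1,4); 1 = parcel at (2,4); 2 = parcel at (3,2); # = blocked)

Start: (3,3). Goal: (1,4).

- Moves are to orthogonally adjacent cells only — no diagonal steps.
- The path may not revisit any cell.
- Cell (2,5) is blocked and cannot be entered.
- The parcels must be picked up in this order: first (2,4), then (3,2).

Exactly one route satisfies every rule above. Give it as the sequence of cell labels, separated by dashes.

The waypoints must appear in the order (2,4), (3,2), with no cell reused.
Route from (3,3): right to (3,4), up to (2,4), 2× left (reaching (2,2)), down to (3,2), left to (3,1), 2× up (reaching (1,1)), 3× right (reaching (1,4)) — 11 moves in all.
Check: order respected (1 at step 2, 2 at step 5).

(3,3) - (3,4) - (2,4) - (2,3) - (2,2) - (3,2) - (3,1) - (2,1) - (1,1) - (1,2) - (1,3) - (1,4)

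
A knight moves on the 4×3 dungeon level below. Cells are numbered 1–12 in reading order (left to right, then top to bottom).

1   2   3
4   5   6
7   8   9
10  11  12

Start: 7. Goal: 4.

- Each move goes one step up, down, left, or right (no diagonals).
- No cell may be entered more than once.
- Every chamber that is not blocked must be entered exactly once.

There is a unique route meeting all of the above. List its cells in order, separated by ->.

7 -> 10 -> 11 -> 12 -> 9 -> 8 -> 5 -> 6 -> 3 -> 2 -> 1 -> 4

Need to visit all 12 open cells exactly once, starting at 7 and ending at 4.
Cell 12 has only two open neighbours (9 and 11), so the path must pass straight through it: one of those is the cell it's entered from and the other is where it exits.
Route from 7: down 1 to 10, right 2 to 12, up 1 to 9, left 1 to 8, up 1 to 5, right 1 to 6, up 1 to 3, left 2 to 1, down 1 to 4 — 11 moves in all.
Check: all 12 open cells covered.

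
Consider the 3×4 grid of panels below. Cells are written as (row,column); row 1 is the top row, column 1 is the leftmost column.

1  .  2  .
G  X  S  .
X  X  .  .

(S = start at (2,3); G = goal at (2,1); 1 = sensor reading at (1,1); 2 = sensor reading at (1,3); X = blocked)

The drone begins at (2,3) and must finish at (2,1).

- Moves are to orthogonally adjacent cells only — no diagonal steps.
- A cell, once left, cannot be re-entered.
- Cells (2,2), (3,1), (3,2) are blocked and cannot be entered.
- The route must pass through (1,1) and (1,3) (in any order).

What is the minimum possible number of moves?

4

Any route passes through (1,1) and (1,3) in some order between (2,3) and (2,1). Summing Manhattan distances along each leg and taking the cheapest ordering ((2,3) → (1,3) → (1,1) → (2,1)) gives a lower bound of 1 + 2 + 1 = 4 moves.
A route of 4 moves achieves this: (2,3) → (1,3) → (1,2) → (1,1) → (2,1).
Since 4 matches the lower bound, it is optimal.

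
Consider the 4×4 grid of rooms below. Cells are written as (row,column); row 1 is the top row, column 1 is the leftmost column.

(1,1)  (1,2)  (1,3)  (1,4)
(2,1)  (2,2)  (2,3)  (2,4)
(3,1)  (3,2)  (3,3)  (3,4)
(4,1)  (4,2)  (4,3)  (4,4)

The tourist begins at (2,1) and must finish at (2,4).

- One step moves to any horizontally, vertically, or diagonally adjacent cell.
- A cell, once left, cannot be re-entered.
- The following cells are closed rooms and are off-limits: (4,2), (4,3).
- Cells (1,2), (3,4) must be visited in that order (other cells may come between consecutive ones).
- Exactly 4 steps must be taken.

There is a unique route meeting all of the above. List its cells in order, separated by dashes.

(2,1) - (1,2) - (2,3) - (3,4) - (2,4)

The waypoints must appear in the order (1,2), (3,4), with no cell reused.
Route from (2,1): up-right to (1,2), 2× down-right (reaching (3,4)), up to (2,4) — 4 moves in all.
Check: order respected ((1,2) at step 1, (3,4) at step 3); 4 moves as required.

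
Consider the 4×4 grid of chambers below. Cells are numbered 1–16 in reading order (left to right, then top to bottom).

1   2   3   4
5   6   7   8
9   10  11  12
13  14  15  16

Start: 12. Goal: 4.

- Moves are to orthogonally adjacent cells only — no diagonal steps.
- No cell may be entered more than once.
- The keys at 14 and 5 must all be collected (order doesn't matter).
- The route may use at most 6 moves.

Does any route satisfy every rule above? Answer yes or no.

no

Even ignoring the no-revisit rule, getting from 12 to 4, taking the cheapest ordering 12 → 14 → 5 → 4 needs at least 3 + 3 + 4 = 10 moves (Manhattan distance per leg), which exceeds the 6-move limit.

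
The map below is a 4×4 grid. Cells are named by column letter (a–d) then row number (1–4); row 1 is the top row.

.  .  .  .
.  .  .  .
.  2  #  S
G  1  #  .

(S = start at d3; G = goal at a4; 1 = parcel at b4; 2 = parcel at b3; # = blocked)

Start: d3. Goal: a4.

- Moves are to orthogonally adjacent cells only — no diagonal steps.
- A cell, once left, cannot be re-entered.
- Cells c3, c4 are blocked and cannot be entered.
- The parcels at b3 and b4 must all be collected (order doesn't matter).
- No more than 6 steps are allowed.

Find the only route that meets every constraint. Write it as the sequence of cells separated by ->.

d3 -> d2 -> c2 -> b2 -> b3 -> b4 -> a4

The budget equals the shortest possible length, so every move has to be on a shortest route through the required cells.
Route from d3: up 1 to d2, left 2 to b2, down 2 to b4, left 1 to a4 — 6 moves in all.
Check: all required cells visited; 6 ≤ 6 moves.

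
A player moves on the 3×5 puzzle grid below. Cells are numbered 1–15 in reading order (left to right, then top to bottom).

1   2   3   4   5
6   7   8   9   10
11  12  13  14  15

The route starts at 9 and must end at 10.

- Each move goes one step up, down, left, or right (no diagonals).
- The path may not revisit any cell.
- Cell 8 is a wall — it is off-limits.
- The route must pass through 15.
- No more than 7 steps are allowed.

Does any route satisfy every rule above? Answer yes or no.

yes

One route that works: 9 → 14 → 15 → 10.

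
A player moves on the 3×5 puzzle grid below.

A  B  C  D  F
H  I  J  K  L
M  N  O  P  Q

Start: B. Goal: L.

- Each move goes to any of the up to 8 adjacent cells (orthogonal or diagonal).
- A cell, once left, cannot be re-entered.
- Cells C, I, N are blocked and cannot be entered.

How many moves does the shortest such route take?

With diagonal moves allowed, the Chebyshev distance max(|Δrow|,|Δcol|) from B to L is 3, so at least 3 moves are needed.
A route of 3 moves achieves this: B → J → D → L.
Since 3 matches the lower bound, it is optimal.

3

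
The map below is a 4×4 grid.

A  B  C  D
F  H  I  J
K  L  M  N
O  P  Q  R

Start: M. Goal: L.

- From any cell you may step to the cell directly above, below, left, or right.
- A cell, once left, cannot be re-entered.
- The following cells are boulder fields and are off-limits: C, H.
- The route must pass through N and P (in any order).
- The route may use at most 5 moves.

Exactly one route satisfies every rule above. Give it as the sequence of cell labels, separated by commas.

The budget equals the shortest possible length, so every move has to be on a shortest route through the required cells.
Route from M: right to N, down to R, 2× left (reaching P), up to L — 5 moves in all.
Check: all required cells visited; 5 ≤ 5 moves.

M, N, R, Q, P, L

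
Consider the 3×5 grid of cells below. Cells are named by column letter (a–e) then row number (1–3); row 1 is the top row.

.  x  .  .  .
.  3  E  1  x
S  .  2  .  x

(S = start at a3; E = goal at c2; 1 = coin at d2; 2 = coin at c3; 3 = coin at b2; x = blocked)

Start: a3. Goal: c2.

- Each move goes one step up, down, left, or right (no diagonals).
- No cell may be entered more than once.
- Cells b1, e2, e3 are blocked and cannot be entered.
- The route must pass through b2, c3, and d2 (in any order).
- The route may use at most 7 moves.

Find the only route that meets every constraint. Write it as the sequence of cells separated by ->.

a3 -> a2 -> b2 -> b3 -> c3 -> d3 -> d2 -> c2

The budget equals the shortest possible length, so every move has to be on a shortest route through the required cells.
Route from a3: up 1 to a2, right 1 to b2, down 1 to b3, right 2 to d3, up 1 to d2, left 1 to c2 — 7 moves in all.
Check: all required cells visited; 7 ≤ 7 moves.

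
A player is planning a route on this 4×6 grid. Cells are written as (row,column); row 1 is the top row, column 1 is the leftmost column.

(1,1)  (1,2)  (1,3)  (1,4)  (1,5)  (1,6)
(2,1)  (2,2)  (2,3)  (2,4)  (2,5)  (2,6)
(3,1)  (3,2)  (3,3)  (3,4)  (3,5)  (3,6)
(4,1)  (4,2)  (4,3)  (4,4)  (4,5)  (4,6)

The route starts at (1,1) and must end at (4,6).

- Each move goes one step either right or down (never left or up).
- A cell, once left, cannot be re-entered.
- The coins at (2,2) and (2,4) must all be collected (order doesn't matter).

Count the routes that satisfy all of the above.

12

A right/down-only route from (1,1) to (4,6) makes exactly 3 down-moves and 5 right-moves in some order.
With no other constraints that would be C(8,3) = 56 routes.
A monotone route can only reach the required cells in the order (2,2), (2,4), so split there and multiply the segment counts: (1,1)→(2,2): 2; (2,2)→(2,4): 1; (2,4)→(4,6): 6; product = 12.
That gives 12 routes.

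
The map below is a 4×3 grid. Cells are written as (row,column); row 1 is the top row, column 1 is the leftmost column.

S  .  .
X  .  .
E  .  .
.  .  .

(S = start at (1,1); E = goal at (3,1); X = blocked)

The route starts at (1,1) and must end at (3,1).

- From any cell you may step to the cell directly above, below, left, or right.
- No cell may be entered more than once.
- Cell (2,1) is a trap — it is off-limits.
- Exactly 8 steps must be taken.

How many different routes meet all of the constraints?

8

Need simple routes of exactly 8 moves from (1,1) to (3,1) (Manhattan distance 2, so 3 moves are spent on a detour and 3 undoing it).
Enumerating: (1,1) (1,2) (2,2) (3,2) (3,3) (4,3) (4,2) (4,1) (3,1) | (1,1) (1,2) (2,2) (2,3) (3,3) (4,3) (4,2) (3,2) (3,1) | (1,1) (1,2) (2,2) (2,3) (3,3) (4,3) (4,2) (4,1) (3,1) | (1,1) (1,2) (2,2) (2,3) (3,3) (3,2) (4,2) (4,1) (3,1) | (1,1) (1,2) (1,3) (2,3) (3,3) (4,3) (4,2) (3,2) (3,1) | (1,1) (1,2) (1,3) (2,3) (3,3) (4,3) (4,2) (4,1) (3,1) | (1,1) (1,2) (1,3) (2,3) (3,3) (3,2) (4,2) (4,1) (3,1) | (1,1) (1,2) (1,3) (2,3) (2,2) (3,2) (4,2) (4,1) (3,1).
That gives 8 routes.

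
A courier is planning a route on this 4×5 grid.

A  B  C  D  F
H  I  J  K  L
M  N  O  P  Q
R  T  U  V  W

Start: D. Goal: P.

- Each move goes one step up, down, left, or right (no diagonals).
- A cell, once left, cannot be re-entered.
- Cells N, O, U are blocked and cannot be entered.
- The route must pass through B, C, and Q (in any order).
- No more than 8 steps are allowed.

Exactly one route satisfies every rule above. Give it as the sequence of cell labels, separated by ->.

Any route must reach B, C, and Q and still end at P within 8 moves, so the order of the required stops is forced.
Route from D: 2× left (reaching B), down to I, 3× right (reaching L), down to Q, left to P — 8 moves in all.
Check: all required cells visited; 8 ≤ 8 moves.

D -> C -> B -> I -> J -> K -> L -> Q -> P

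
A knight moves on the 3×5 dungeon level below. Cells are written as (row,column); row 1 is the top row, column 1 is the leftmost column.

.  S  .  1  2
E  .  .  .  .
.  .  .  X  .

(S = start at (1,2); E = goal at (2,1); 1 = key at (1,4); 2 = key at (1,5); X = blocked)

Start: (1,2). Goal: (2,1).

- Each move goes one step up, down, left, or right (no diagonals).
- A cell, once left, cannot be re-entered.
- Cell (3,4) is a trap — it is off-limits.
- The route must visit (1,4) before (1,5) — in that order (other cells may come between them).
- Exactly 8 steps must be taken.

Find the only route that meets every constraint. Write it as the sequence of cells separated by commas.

(1,2), (1,3), (1,4), (1,5), (2,5), (2,4), (2,3), (2,2), (2,1)

The waypoints must appear in the order (1,4), (1,5), with no cell reused.
Route from (1,2): 3× right (reaching (1,5)), down to (2,5), 4× left (reaching (2,1)) — 8 moves in all.
Check: order respected (1 at step 2, 2 at step 3); 8 moves as required.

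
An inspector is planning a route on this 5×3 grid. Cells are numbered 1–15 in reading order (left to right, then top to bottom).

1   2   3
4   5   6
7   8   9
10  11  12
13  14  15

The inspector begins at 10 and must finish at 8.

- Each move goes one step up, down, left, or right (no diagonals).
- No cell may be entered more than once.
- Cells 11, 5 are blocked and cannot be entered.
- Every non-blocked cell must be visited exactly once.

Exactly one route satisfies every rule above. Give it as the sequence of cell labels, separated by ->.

Need to visit all 13 open cells exactly once, starting at 10 and ending at 8.
Route from 10: down 1 to 13, right 2 to 15, up 4 to 3, left 2 to 1, down 2 to 7, right 1 to 8 — 12 moves in all.
Check: all 13 open cells covered.

10 -> 13 -> 14 -> 15 -> 12 -> 9 -> 6 -> 3 -> 2 -> 1 -> 4 -> 7 -> 8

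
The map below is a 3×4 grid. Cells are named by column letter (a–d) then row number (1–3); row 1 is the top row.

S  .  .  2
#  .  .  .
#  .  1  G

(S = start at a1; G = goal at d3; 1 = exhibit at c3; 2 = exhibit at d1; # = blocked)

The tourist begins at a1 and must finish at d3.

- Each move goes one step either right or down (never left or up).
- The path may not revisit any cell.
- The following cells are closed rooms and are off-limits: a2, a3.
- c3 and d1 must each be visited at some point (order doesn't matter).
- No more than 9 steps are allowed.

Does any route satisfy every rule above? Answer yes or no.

c3 is below but to the left of d1: going d1 → c3 would need a leftward move and c3 → d1 an upward move, so no right/down-only route can visit both required cells.

no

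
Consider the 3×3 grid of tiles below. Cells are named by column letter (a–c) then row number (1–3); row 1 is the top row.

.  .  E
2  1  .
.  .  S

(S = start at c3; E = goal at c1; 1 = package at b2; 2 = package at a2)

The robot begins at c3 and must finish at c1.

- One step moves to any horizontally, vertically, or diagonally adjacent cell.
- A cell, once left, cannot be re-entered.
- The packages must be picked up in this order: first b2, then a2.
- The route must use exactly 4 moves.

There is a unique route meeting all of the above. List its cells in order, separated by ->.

c3 -> b2 -> a2 -> b1 -> c1

The waypoints must appear in the order b2, a2, with no cell reused.
Route from c3: up-left to b2, left to a2, up-right to b1, right to c1 — 4 moves in all.
Check: order respected (1 at step 1, 2 at step 2); 4 moves as required.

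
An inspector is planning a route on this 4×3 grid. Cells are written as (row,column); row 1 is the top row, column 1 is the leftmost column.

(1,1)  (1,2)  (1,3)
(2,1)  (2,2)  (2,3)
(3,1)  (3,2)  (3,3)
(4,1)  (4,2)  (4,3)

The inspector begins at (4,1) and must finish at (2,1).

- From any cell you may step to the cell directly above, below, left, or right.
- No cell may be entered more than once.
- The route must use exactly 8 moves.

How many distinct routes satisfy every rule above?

14

Need simple routes of exactly 8 moves from (4,1) to (2,1) (Manhattan distance 2, so 3 moves are spent on a detour and 3 undoing it).
Branch systematically from the start, pruning whenever the remaining move budget drops below the Manhattan distance to (2,1) or differs from it in parity. Grouping the completions by first move — via (3,1): 5; via (4,2): 9 — and summing: 5 + 9 = 14.
That gives 14 routes.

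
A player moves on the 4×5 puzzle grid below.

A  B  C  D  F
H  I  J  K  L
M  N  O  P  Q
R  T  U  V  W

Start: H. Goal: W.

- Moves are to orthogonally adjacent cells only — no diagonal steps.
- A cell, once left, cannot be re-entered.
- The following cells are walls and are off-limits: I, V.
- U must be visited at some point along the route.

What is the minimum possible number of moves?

Any route passes through U somewhere between H and W. Summing Manhattan distances along the two legs (H → U → W) gives a lower bound of 4 + 2 = 6 moves.
That bound ignores the blocked cells. Measuring each leg by the fewest moves that actually steer around them (H→U: 4; U→W: 4) raises the lower bound to 8.
A route of 8 moves exists: H → M → R → T → U → O → P → Q → W.
Since 8 matches that lower bound, it is optimal.

8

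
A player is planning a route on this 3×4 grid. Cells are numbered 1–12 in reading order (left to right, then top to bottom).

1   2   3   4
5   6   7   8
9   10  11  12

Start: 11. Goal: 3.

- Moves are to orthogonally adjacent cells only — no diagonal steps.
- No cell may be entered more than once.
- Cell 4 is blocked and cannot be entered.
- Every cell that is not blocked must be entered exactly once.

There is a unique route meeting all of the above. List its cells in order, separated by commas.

Need to visit all 11 open cells exactly once, starting at 11 and ending at 3.
Cell 1 has only two open neighbours (5 and 2), so the path must pass straight through it: one of those is the cell it's entered from and the other is where it exits.
Route from 11: right 1 to 12, up 1 to 8, left 2 to 6, down 1 to 10, left 1 to 9, up 2 to 1, right 2 to 3 — 10 moves in all.
Check: all 11 open cells covered.

11, 12, 8, 7, 6, 10, 9, 5, 1, 2, 3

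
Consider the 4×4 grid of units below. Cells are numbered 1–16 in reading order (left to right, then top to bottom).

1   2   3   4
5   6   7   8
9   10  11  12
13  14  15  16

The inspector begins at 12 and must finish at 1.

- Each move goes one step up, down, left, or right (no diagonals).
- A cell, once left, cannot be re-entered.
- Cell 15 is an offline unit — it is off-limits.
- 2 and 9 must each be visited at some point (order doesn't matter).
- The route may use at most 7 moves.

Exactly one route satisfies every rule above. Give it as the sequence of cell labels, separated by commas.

12, 11, 10, 9, 5, 6, 2, 1

The budget equals the shortest possible length, so every move has to be on a shortest route through the required cells.
Route from 12: left 3 to 9, up 1 to 5, right 1 to 6, up 1 to 2, left 1 to 1 — 7 moves in all.
Check: all required cells visited; 7 ≤ 7 moves.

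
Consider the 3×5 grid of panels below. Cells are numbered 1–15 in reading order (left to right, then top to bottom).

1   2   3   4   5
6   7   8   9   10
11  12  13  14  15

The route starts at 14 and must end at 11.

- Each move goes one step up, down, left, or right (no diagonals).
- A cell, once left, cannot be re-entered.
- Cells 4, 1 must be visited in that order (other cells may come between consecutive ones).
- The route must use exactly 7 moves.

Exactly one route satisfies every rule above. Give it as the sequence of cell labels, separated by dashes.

14 - 9 - 4 - 3 - 2 - 1 - 6 - 11

The waypoints must appear in the order 4, 1, with no cell reused.
Route from 14: 2× up (reaching 4), 3× left (reaching 1), 2× down (reaching 11) — 7 moves in all.
Check: order respected (4 at step 2, 1 at step 5); 7 moves as required.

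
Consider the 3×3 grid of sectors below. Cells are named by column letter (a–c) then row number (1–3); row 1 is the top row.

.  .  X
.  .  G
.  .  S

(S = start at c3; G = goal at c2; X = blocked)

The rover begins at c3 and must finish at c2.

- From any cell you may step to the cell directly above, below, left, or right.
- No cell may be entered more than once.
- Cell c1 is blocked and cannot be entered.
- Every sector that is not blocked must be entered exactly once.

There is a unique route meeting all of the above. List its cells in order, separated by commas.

c3, b3, a3, a2, a1, b1, b2, c2

Need to visit all 8 open cells exactly once, starting at c3 and ending at c2.
Cell a1 has only two open neighbours (a2 and b1), so the path must pass straight through it: one of those is the cell it's entered from and the other is where it exits.
Route from c3: 2× left (reaching a3), 2× up (reaching a1), right to b1, down to b2, right to c2 — 7 moves in all.
Check: all 8 open cells covered.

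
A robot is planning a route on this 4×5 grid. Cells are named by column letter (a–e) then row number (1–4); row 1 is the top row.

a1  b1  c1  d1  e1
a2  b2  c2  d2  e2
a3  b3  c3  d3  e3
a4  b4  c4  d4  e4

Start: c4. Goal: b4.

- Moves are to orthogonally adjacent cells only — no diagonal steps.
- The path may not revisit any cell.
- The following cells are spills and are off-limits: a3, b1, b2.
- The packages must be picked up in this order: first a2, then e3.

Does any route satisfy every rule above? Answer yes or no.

no

The blocked cells wall a2 off from c4 completely — no sequence of moves reaches it at all, so no route can satisfy the rules.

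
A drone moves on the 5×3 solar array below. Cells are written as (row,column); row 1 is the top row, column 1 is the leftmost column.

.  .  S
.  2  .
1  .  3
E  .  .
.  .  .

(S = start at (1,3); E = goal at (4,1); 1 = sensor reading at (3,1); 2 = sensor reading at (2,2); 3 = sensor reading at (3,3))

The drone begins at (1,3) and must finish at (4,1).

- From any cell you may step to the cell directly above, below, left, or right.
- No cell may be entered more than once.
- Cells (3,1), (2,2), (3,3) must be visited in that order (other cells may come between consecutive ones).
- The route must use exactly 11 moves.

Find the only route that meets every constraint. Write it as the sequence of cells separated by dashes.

The waypoints must appear in the order (3,1), (2,2), (3,3), with no cell reused.
Route from (1,3): 2× left (reaching (1,1)), 2× down (reaching (3,1)), right to (3,2), up to (2,2), right to (2,3), 2× down (reaching (4,3)), 2× left (reaching (4,1)) — 11 moves in all.
Check: order respected (1 at step 4, 2 at step 6, 3 at step 8); 11 moves as required.

(1,3) - (1,2) - (1,1) - (2,1) - (3,1) - (3,2) - (2,2) - (2,3) - (3,3) - (4,3) - (4,2) - (4,1)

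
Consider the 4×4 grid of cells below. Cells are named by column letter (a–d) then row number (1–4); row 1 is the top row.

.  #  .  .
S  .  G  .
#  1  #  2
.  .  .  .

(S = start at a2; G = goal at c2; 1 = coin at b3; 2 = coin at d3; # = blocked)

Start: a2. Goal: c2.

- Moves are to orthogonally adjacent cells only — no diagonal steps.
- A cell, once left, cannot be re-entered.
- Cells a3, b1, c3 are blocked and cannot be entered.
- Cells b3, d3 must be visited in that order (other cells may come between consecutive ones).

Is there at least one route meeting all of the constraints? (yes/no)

One route that works: a2 → b2 → b3 → b4 → c4 → d4 → d3 → d2 → c2.

yes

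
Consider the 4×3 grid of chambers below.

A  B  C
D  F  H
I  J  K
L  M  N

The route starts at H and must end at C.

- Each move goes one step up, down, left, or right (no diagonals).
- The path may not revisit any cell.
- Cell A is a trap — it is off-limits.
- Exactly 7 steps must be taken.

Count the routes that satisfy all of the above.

Need simple routes of exactly 7 moves from H to C (Manhattan distance 1, so 3 moves are spent on a detour and 3 undoing it).
Enumerating: H K N M J F B C | H K J I D F B C.
That gives 2 routes.

2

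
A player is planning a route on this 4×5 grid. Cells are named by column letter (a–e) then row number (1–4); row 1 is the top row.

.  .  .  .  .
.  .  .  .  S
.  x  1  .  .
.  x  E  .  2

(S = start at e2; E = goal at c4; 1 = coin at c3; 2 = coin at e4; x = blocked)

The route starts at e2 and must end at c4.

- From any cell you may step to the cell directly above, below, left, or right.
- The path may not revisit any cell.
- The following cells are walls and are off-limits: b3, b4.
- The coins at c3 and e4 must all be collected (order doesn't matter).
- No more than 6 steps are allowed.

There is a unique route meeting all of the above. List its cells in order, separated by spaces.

Any route must reach c3 and e4 and still end at c4 within 6 moves, so the order of the required stops is forced.
Route from e2: 2× down (reaching e4), left to d4, up to d3, left to c3, down to c4 — 6 moves in all.
Check: all required cells visited; 6 ≤ 6 moves.

e2 e3 e4 d4 d3 c3 c4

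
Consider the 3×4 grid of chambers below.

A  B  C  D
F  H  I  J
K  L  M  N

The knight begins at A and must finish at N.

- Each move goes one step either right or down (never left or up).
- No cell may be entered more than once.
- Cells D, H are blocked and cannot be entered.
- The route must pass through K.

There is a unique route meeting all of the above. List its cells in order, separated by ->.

A -> F -> K -> L -> M -> N

Moves only go right or down, so the column and row indices never decrease.
Route from A: 2× down (reaching K), 3× right (reaching N) — 5 moves in all.
Check: all required cells visited.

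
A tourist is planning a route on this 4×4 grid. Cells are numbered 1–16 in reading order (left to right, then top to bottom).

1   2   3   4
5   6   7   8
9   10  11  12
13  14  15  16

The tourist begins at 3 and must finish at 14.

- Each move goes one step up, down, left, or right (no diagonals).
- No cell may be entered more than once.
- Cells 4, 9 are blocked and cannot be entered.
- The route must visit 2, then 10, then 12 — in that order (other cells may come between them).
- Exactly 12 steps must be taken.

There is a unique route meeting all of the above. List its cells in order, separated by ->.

The waypoints must appear in the order 2, 10, 12, with no cell reused.
Route from 3: 2× left (reaching 1), down to 5, right to 6, down to 10, right to 11, up to 7, right to 8, 2× down (reaching 16), 2× left (reaching 14) — 12 moves in all.
Check: order respected (2 at step 1, 10 at step 5, 12 at step 9); 12 moves as required.

3 -> 2 -> 1 -> 5 -> 6 -> 10 -> 11 -> 7 -> 8 -> 12 -> 16 -> 15 -> 14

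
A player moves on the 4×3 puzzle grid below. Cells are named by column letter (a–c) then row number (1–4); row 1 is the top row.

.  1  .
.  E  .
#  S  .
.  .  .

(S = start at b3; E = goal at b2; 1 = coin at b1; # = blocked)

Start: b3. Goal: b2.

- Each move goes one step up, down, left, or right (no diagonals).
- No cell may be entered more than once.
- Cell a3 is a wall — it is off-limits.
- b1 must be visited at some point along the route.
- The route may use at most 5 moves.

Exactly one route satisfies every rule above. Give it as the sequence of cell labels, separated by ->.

The 5-move cap with required stops at b1 leaves no slack for detours.
Route from b3: right 1 to c3, up 2 to c1, left 1 to b1, down 1 to b2 — 5 moves in all.
Check: all required cells visited; 5 ≤ 5 moves.

b3 -> c3 -> c2 -> c1 -> b1 -> b2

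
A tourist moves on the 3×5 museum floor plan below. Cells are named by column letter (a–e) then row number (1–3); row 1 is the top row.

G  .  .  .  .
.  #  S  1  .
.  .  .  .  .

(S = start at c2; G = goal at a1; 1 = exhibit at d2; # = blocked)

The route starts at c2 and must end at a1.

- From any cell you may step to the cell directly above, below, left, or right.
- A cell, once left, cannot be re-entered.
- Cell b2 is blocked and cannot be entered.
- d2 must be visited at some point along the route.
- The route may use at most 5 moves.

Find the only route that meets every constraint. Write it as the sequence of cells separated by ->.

c2 -> d2 -> d1 -> c1 -> b1 -> a1

The budget equals the shortest possible length, so every move has to be on a shortest route through the required cells.
Route from c2: right 1 to d2, up 1 to d1, left 3 to a1 — 5 moves in all.
Check: all required cells visited; 5 ≤ 5 moves.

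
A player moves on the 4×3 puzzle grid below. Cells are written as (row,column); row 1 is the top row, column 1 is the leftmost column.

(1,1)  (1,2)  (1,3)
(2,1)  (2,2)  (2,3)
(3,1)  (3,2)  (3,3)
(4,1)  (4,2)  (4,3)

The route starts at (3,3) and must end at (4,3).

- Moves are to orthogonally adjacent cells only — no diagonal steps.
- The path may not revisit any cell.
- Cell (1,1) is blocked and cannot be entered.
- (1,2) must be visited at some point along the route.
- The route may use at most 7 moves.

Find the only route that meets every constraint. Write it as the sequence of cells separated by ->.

(3,3) -> (2,3) -> (1,3) -> (1,2) -> (2,2) -> (3,2) -> (4,2) -> (4,3)

Any route must reach (1,2) and still end at (4,3) within 7 moves, so the order of the required stops is forced.
Route from (3,3): 2× up (reaching (1,3)), left to (1,2), 3× down (reaching (4,2)), right to (4,3) — 7 moves in all.
Check: all required cells visited; 7 ≤ 7 moves.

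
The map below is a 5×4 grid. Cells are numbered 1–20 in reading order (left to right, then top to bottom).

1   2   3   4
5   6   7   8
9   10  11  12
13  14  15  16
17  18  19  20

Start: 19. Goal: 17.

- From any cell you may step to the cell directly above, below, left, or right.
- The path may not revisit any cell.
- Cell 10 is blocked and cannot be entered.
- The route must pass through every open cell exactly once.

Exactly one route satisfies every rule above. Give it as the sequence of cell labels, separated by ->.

19 -> 20 -> 16 -> 15 -> 11 -> 12 -> 8 -> 4 -> 3 -> 7 -> 6 -> 2 -> 1 -> 5 -> 9 -> 13 -> 14 -> 18 -> 17

Need to visit all 19 open cells exactly once, starting at 19 and ending at 17.
Cell 4 has only two open neighbours (8 and 3), so the path must pass straight through it: one of those is the cell it's entered from and the other is where it exits.
Route from 19: right to 20, up to 16, left to 15, up to 11, right to 12, 2× up (reaching 4), left to 3, down to 7, left to 6, up to 2, left to 1, 3× down (reaching 13), right to 14, down to 18, left to 17 — 18 moves in all.
Check: all 19 open cells covered.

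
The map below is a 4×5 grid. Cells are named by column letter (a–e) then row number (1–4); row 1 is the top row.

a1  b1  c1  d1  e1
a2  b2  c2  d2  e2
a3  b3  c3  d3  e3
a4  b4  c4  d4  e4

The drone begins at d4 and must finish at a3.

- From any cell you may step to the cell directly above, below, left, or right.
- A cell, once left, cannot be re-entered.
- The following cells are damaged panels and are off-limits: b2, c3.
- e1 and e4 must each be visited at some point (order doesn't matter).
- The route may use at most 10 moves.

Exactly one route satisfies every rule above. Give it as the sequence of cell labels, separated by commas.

d4, e4, e3, e2, e1, d1, c1, b1, a1, a2, a3

Any route must reach e1 and e4 and still end at a3 within 10 moves, so the order of the required stops is forced.
Route from d4: right 1 to e4, up 3 to e1, left 4 to a1, down 2 to a3 — 10 moves in all.
Check: all required cells visited; 10 ≤ 10 moves.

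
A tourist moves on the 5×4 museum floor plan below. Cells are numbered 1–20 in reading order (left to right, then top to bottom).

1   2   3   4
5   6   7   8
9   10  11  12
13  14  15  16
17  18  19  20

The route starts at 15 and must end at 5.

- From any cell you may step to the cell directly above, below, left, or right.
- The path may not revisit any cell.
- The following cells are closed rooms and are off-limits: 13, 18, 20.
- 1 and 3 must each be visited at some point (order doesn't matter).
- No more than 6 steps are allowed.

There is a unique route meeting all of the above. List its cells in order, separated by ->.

The 6-move cap with required stops at 1, 3 leaves no slack for detours.
Route from 15: up 3 to 3, left 2 to 1, down 1 to 5 — 6 moves in all.
Check: all required cells visited; 6 ≤ 6 moves.

15 -> 11 -> 7 -> 3 -> 2 -> 1 -> 5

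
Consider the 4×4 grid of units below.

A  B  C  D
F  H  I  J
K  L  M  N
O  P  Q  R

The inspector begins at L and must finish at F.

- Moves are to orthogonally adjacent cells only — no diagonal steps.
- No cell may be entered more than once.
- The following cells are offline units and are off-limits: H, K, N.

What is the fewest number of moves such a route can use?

The Manhattan distance from L to F is |3−2| + |2−1| = 2, so at least 2 moves are needed.
That bound ignores the blocked cells. Measuring each leg by the fewest moves that actually steer around them (L→F: 6) raises the lower bound to 6.
A route of 6 moves exists: L → M → I → C → B → A → F.
Since 6 matches that lower bound, it is optimal.

6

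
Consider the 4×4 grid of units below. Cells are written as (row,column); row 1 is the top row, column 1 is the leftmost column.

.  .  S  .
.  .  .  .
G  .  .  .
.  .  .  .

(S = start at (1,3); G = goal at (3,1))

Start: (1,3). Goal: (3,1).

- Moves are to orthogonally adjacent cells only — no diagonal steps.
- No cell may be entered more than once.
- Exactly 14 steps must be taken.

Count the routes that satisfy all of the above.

Need simple routes of exactly 14 moves from (1,3) to (3,1) (Manhattan distance 4, so 5 moves are spent on a detour and 5 undoing it).
Enumerating: (1,3) (1,2) (1,1) (2,1) (2,2) (3,2) (3,3) (2,3) (2,4) (3,4) (4,4) (4,3) (4,2) (4,1) (3,1) | (1,3) (1,2) (1,1) (2,1) (2,2) (2,3) (2,4) (3,4) (4,4) (4,3) (3,3) (3,2) (4,2) (4,1) (3,1) | (1,3) (1,4) (2,4) (3,4) (4,4) (4,3) (4,2) (3,2) (3,3) (2,3) (2,2) (1,2) (1,1) (2,1) (3,1) | (1,3) (1,4) (2,4) (2,3) (3,3) (3,4) (4,4) (4,3) (4,2) (3,2) (2,2) (1,2) (1,1) (2,1) (3,1).
That gives 4 routes.

4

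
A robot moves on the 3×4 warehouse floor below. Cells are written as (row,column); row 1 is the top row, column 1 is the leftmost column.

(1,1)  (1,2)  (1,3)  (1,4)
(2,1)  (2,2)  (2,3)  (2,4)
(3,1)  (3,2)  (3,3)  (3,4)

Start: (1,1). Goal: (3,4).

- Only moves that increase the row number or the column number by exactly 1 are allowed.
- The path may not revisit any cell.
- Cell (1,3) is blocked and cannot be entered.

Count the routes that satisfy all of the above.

A right/down-only route from (1,1) to (3,4) makes exactly 2 down-moves and 3 right-moves in some order.
With no other constraints that would be C(5,2) = 10 routes.
Subtract routes through each blocked cell (inclusion–exclusion for overlaps): − through (1,3): 3 → 7.
That gives 7 routes.

7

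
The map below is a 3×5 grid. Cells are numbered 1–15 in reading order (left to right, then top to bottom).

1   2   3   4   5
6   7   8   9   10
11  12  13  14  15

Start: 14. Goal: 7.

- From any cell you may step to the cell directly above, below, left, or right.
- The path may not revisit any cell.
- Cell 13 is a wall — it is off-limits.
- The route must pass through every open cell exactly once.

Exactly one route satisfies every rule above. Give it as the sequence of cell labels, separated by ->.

14 -> 15 -> 10 -> 5 -> 4 -> 9 -> 8 -> 3 -> 2 -> 1 -> 6 -> 11 -> 12 -> 7

Need to visit all 14 open cells exactly once, starting at 14 and ending at 7.
Cell 15 has only two open neighbours (10 and 14), so the path must pass straight through it: one of those is the cell it's entered from and the other is where it exits.
Route from 14: right 1 to 15, up 2 to 5, left 1 to 4, down 1 to 9, left 1 to 8, up 1 to 3, left 2 to 1, down 2 to 11, right 1 to 12, up 1 to 7 — 13 moves in all.
Check: all 14 open cells covered.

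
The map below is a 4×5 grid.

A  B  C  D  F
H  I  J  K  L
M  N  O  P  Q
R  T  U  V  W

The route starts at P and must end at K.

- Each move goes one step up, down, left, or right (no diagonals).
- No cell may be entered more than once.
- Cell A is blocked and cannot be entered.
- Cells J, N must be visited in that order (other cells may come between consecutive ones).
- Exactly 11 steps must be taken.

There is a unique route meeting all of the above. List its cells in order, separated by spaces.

P O J I N T U V W Q L K

The waypoints must appear in the order J, N, with no cell reused.
Route from P: left 1 to O, up 1 to J, left 1 to I, down 2 to T, right 3 to W, up 2 to L, left 1 to K — 11 moves in all.
Check: order respected (J at step 2, N at step 4); 11 moves as required.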